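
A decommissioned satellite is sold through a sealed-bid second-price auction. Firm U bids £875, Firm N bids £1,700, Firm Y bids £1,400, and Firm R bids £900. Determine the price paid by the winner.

Price paid: £1,400.

Bids in descending order: Firm N £1,700; Firm Y £1,400; Firm R £900; Firm U £875.
Firm N has the highest bid, so Firm N wins.
The second-highest bid is £1,400, so that is what Firm N pays.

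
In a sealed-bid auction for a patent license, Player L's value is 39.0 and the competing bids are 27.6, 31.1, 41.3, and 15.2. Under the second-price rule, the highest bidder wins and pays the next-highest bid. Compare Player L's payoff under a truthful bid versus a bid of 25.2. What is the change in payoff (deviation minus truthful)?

The highest competing bid is 41.3.
Bidding truthfully at 39.0: the top bid is 41.3 (a rival), so Player L loses. Payoff = 0.0.
Bidding 25.2: the top bid is 41.3 (a rival), so Player L loses. Payoff = 0.0.
Change = 0.0 − 0.0 = 0.0.
The bid only affects whether you win, not the price — here both bids land on the same side of the top rival bid, so the deviation is payoff-neutral.

Change in payoff: 0.0.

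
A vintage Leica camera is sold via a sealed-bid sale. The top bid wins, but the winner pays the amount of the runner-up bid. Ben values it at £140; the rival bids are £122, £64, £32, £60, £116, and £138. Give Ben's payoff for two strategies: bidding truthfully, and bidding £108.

The highest competing bid is £138.
Bidding truthfully at £140: Ben has the top bid, wins, and pays the second-highest bid £138. Payoff = £140 − £138 = £2.
Bidding £108: the top bid is £138 (a rival), so Ben loses. Payoff = £0.

Truthful: £2; alternative: £0.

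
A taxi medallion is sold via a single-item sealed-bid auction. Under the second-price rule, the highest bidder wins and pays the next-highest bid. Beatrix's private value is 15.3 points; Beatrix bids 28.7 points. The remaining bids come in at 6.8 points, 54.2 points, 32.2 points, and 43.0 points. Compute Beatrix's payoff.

Beatrix's payoff: 0.0 points.

Highest competing bid: 54.2 points.
Beatrix's bid 28.7 points is not the highest, so Beatrix loses, pays nothing, and earns zero payoff.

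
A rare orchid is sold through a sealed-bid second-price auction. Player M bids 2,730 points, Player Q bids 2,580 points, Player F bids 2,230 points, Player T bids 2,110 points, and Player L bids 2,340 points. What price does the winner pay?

Bids in descending order: Player M 2,730 points > Player Q 2,580 points > Player L 2,340 points > Player F 2,230 points > Player T 2,110 points.
Player M has the highest bid, so Player M wins.
The second-highest bid is 2,580 points, so that is what Player M pays.

Price paid: 2,580 points.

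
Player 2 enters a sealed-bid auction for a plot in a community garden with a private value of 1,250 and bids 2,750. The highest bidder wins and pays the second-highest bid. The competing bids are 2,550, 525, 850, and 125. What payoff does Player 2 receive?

-1,300

Highest competing bid: 2,550.
Player 2's bid 2,750 is the highest overall, so Player 2 wins and pays the second-highest bid, 2,550.
Payoff = value − price = 1,250 − 2,550 = -1,300.
Overbidding won the item at a price above value — truthful bidding would have avoided this loss.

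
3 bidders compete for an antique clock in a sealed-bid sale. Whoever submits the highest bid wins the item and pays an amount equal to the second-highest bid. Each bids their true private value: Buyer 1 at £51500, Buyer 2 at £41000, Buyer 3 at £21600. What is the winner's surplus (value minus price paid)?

£10500

Sorted high to low: Buyer 1 £51500 > Buyer 2 £41000 > Buyer 3 £21600.
Buyer 1 wins with the top bid and pays the second-highest, £41000.
Surplus = £51500 − £41000 = £10500.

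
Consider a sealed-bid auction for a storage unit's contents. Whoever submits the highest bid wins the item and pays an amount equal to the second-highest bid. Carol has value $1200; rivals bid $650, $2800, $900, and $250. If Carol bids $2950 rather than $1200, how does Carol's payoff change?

The highest competing bid is $2800.
Bidding truthfully at $1200: the top bid is $2800 (a rival), so Carol loses. Payoff = $0.
Bidding $2950: Carol has the top bid, wins, and pays the second-highest bid $2800. Payoff = $1200 − $2800 = -$1600.
Change = -$1600 − $0 = -$1600.
This is the dominant-strategy logic: truthful bidding weakly beats any alternative.

Payoff change: -$1600.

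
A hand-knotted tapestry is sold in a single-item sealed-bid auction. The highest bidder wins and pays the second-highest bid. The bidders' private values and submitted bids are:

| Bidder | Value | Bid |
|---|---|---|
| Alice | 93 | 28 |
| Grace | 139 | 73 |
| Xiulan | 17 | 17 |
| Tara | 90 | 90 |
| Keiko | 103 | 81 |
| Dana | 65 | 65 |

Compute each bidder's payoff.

Bids in descending order: Tara 90 > Keiko 81 > Grace 73 > Dana 65 > Alice 28 > Xiulan 17.
Tara has the top bid and wins; the price is the second-highest bid, 81.
Tara's payoff = 90 − 81 = 9. All other bidders lose, so their payoff is 0.

Payoffs: Alice 0, Grace 0, Xiulan 0, Tara 9, Keiko 0, Dana 0.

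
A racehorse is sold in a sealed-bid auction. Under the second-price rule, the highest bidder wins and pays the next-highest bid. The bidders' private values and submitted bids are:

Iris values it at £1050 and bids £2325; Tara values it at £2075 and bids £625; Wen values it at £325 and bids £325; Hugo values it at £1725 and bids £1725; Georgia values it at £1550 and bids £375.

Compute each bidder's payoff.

Payoffs: Iris -£675, Tara £0, Wen £0, Hugo £0, Georgia £0.

Ranking the bids: Iris £2325 > Hugo £1725 > Tara £625 > Georgia £375 > Wen £325.
Iris has the top bid and wins; the price is the second-highest bid, £1725.
Iris's payoff = £1050 − £1725 = -£675. All other bidders lose, so their payoff is 0.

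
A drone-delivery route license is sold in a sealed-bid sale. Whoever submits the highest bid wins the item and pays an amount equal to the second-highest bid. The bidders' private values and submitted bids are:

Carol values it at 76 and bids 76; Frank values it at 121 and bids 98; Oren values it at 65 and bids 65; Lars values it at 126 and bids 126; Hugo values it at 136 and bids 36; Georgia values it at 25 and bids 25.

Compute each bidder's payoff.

Payoffs: Carol 0, Frank 0, Oren 0, Lars 28, Hugo 0, Georgia 0.

Ordered from highest: Lars 126; Frank 98; Carol 76; Oren 65; Hugo 36; Georgia 25.
Lars has the top bid and wins; the price is the second-highest bid, 98.
Lars's payoff = 126 − 98 = 28. All other bidders lose, so their payoff is 0.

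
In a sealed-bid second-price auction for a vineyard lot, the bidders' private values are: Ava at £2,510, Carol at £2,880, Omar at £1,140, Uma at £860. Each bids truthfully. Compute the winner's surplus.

Ranking the bids: Carol £2,880, then Ava £2,510, then Omar £1,140, then Uma £860.
Carol wins with the top bid and pays the second-highest, £2,510.
Surplus = £2,880 − £2,510 = £370.

Winner's surplus: £370.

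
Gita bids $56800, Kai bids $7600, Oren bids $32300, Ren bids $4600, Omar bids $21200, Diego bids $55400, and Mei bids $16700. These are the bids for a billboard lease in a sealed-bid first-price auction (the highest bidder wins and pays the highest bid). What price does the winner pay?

$56800

Sorted high to low: Gita $56800 > Diego $55400 > Oren $32300 > Omar $21200 > Mei $16700 > Kai $7600 > Ren $4600.
Gita is the highest bidder, so Gita wins.
Under the first-price rule, the price is the highest bid: $56800.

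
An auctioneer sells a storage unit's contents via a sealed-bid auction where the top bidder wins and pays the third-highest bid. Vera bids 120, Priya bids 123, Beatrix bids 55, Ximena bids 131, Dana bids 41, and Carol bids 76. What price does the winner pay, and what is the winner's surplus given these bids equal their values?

Bids in descending order: Ximena 131; Priya 123; Vera 120; Carol 76; Beatrix 55; Dana 41.
Ximena is the highest bidder, so Ximena wins.
Under the third-price rule, the price is the third-highest bid: 120.
Surplus = 131 − 120 = 11.

The winner pays 120 for a surplus of 11.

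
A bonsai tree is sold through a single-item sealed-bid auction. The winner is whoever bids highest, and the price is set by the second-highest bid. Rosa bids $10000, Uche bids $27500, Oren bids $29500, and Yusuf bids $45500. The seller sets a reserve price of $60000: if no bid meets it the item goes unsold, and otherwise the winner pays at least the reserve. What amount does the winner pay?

Bids in descending order: Yusuf $45500 > Oren $29500 > Uche $27500 > Rosa $10000.
The top bid $45500 is below the reserve $60000, so the item goes unsold and nothing is paid.

unsold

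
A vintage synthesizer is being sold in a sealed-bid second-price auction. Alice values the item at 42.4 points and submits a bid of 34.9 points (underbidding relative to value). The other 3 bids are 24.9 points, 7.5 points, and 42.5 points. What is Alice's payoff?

Alice's payoff: 0.0 points.

Highest competing bid: 42.5 points.
Alice's bid 34.9 points is not the highest, so Alice loses, pays nothing, and earns zero payoff.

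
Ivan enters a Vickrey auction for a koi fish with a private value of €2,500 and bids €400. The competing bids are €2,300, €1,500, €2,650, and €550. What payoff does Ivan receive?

Payoff = €0.

Highest competing bid: €2,650.
Ivan's bid €400 is not the highest, so Ivan loses, pays nothing, and earns zero payoff.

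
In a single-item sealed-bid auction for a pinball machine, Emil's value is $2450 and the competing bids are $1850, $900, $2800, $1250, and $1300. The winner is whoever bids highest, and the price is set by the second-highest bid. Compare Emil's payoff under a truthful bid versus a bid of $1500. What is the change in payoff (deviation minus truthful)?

The highest competing bid is $2800.
Bidding truthfully at $2450: the top bid is $2800 (a rival), so Emil loses. Payoff = $0.
Bidding $1500: the top bid is $2800 (a rival), so Emil loses. Payoff = $0.
Change = $0 − $0 = $0.
The bid only affects whether you win, not the price — here both bids land on the same side of the top rival bid, so the deviation is payoff-neutral.

Payoff change: $0.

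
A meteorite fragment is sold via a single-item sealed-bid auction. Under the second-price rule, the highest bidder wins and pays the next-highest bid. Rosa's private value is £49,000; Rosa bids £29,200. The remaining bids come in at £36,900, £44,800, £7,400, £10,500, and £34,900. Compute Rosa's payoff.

Payoff = £0.

Highest competing bid: £44,800.
Rosa's bid £29,200 is not the highest, so Rosa loses, pays nothing, and earns zero payoff.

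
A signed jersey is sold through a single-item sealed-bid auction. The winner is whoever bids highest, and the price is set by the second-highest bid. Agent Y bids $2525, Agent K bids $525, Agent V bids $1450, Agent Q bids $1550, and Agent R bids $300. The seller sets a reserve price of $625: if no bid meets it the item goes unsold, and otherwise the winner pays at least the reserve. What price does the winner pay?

The winner pays $1550.

Sorted high to low: Agent Y $2525; Agent Q $1550; Agent V $1450; Agent K $525; Agent R $300.
Agent Y has the highest bid, so Agent Y wins.
The second-highest bid is $1550, which exceeds the reserve, so that sets the price.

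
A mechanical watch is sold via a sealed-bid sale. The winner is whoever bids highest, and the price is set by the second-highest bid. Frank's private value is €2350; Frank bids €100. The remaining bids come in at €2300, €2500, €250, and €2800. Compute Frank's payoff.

Highest competing bid: €2800.
Frank's bid €100 is not the highest, so Frank loses, pays nothing, and earns zero payoff.

€0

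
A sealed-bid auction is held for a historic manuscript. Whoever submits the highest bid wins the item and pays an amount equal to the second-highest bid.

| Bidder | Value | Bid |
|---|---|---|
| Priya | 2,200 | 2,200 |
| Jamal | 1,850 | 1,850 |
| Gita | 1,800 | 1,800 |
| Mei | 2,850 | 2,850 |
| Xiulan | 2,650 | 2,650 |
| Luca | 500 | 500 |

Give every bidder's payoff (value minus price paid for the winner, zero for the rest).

Bids in descending order: Mei 2,850; Xiulan 2,650; Priya 2,200; Jamal 1,850; Gita 1,800; Luca 500.
Mei has the top bid and wins; the price is the second-highest bid, 2,650.
Mei's payoff = 2,850 − 2,650 = 200. All other bidders lose, so their payoff is 0.

Payoffs: Priya 0, Jamal 0, Gita 0, Mei 200, Xiulan 0, Luca 0.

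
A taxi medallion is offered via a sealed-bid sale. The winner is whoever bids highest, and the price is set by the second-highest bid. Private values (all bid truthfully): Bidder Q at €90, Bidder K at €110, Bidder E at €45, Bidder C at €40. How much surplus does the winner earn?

Surplus = €20.

Sorted high to low: Bidder K €110 > Bidder Q €90 > Bidder E €45 > Bidder C €40.
Bidder K wins with the top bid and pays the second-highest, €90.
Surplus = €110 − €90 = €20.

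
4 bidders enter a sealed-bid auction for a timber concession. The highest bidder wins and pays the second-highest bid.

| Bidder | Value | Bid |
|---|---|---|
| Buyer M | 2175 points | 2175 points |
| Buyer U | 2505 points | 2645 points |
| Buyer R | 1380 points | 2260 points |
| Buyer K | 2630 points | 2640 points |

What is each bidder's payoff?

Buyer M 0 points, Buyer U -135 points, Buyer R 0 points, Buyer K 0 points.

Ranking the bids: Buyer U 2645 points, then Buyer K 2640 points, then Buyer R 2260 points, then Buyer M 2175 points.
Buyer U has the top bid and wins; the price is the second-highest bid, 2640 points.
Buyer U's payoff = 2505 points − 2640 points = -135 points. All other bidders lose, so their payoff is 0.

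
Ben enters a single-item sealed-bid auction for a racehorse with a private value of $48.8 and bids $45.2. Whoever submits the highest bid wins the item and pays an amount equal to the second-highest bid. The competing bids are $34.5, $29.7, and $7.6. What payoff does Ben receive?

Highest competing bid: $34.5.
Ben's bid $45.2 is the highest overall, so Ben wins and pays the second-highest bid, $34.5.
Payoff = value − price = $48.8 − $34.5 = $14.3.

$14.3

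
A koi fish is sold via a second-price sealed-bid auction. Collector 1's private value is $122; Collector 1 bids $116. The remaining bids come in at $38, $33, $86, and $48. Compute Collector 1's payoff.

Highest competing bid: $86.
Collector 1's bid $116 is the highest overall, so Collector 1 wins and pays the second-highest bid, $86.
Payoff = value − price = $122 − $86 = $36.

The bidder's payoff: $36.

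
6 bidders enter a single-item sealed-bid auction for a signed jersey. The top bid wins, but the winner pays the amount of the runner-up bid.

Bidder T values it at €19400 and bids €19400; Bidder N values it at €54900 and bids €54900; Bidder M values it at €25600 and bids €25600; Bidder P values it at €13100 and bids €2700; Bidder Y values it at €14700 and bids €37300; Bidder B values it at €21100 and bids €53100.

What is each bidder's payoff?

Bidder T €0, Bidder N €1800, Bidder M €0, Bidder P €0, Bidder Y €0, Bidder B €0.

Ranking the bids: Bidder N €54900; Bidder B €53100; Bidder Y €37300; Bidder M €25600; Bidder T €19400; Bidder P €2700.
Bidder N has the top bid and wins; the price is the second-highest bid, €53100.
Bidder N's payoff = €54900 − €53100 = €1800. All other bidders lose, so their payoff is 0.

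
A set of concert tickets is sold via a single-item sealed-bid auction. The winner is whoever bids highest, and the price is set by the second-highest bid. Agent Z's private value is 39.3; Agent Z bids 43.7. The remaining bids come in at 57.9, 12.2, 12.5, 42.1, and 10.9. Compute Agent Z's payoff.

0.0

Highest competing bid: 57.9.
Agent Z's bid 43.7 is not the highest, so Agent Z loses, pays nothing, and earns zero payoff.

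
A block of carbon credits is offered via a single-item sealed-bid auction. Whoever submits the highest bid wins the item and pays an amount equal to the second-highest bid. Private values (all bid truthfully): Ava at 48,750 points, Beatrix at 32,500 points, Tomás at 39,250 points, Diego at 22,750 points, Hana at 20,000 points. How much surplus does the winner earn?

Ordered from highest: Ava 48,750 points > Tomás 39,250 points > Beatrix 32,500 points > Diego 22,750 points > Hana 20,000 points.
Ava wins with the top bid and pays the second-highest, 39,250 points.
Surplus = 48,750 points − 39,250 points = 9,500 points.

9,500 points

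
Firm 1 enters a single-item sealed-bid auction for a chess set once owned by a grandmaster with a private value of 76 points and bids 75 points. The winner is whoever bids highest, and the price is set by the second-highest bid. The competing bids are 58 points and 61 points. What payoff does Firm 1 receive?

The bidder's payoff: 15 points.

Highest competing bid: 61 points.
Firm 1's bid 75 points is the highest overall, so Firm 1 wins and pays the second-highest bid, 61 points.
Payoff = value − price = 76 points − 61 points = 15 points.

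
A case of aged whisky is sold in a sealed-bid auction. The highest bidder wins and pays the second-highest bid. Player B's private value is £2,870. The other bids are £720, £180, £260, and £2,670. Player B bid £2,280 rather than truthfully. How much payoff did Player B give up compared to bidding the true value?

Regret: £200.

The highest competing bid is £2,670.
Bidding truthfully at £2,870: Player B has the top bid, wins, and pays the second-highest bid £2,670. Payoff = £2,870 − £2,670 = £200.
Bidding £2,280: the top bid is £2,670 (a rival), so Player B loses. Payoff = £0.
Regret = truthful payoff − actual payoff = £200 − £0 = £200.
Deviating from a truthful bid can only lose payoff in a second-price auction — never gain.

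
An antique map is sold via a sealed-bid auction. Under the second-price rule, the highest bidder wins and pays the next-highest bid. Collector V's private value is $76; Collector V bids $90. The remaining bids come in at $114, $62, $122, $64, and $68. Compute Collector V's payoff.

Highest competing bid: $122.
Collector V's bid $90 is not the highest, so Collector V loses, pays nothing, and earns zero payoff.

$0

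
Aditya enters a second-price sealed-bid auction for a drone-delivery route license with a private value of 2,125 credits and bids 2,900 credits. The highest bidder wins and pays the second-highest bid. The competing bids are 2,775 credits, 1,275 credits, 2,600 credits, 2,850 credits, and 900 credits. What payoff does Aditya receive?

-725 credits

Highest competing bid: 2,850 credits.
Aditya's bid 2,900 credits is the highest overall, so Aditya wins and pays the second-highest bid, 2,850 credits.
Payoff = value − price = 2,125 credits − 2,850 credits = -725 credits.
Overbidding won the item at a price above value — truthful bidding would have avoided this loss.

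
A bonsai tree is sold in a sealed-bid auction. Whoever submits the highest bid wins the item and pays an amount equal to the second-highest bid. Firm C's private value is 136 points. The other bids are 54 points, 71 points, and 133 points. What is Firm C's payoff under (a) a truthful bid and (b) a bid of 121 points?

Truthful: 3 points; alternative: 0 points.

The highest competing bid is 133 points.
Bidding truthfully at 136 points: Firm C has the top bid, wins, and pays the second-highest bid 133 points. Payoff = 136 points − 133 points = 3 points.
Bidding 121 points: the top bid is 133 points (a rival), so Firm C loses. Payoff = 0 points.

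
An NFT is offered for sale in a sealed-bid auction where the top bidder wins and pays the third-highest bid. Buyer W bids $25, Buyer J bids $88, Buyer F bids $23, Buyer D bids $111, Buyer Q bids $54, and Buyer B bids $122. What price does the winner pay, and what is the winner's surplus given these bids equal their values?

Ranking the bids: Buyer B $122 > Buyer D $111 > Buyer J $88 > Buyer Q $54 > Buyer W $25 > Buyer F $23.
Buyer B is the highest bidder, so Buyer B wins.
Under the third-price rule, the price is the third-highest bid: $88.
Surplus = $122 − $88 = $34.

Price $88; surplus $34.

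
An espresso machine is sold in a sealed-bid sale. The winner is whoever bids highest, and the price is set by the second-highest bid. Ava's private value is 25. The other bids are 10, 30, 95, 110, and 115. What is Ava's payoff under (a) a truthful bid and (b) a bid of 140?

The highest competing bid is 115.
Bidding truthfully at 25: the top bid is 115 (a rival), so Ava loses. Payoff = 0.
Bidding 140: Ava has the top bid, wins, and pays the second-highest bid 115. Payoff = 25 − 115 = -90.
Deviating from a truthful bid can only lose payoff in a second-price auction — never gain.

Truthful: 0; alternative: -90.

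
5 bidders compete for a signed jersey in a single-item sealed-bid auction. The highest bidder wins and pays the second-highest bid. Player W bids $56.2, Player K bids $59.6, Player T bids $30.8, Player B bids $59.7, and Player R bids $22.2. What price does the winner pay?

Ranking the bids: Player B $59.7 > Player K $59.6 > Player W $56.2 > Player T $30.8 > Player R $22.2.
Player B has the highest bid, so Player B wins.
The second-highest bid is $59.6, so that is what Player B pays.

$59.6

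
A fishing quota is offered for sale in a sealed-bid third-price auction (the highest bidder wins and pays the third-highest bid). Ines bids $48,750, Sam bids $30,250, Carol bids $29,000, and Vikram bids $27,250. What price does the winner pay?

Bids in descending order: Ines $48,750; Sam $30,250; Carol $29,000; Vikram $27,250.
Ines is the highest bidder, so Ines wins.
Under the third-price rule, the price is the third-highest bid: $29,000.

The winner pays $29,000.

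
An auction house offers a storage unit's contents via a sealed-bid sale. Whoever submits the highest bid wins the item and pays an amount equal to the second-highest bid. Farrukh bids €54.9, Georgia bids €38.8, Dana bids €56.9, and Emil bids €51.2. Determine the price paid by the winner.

The winner pays €54.9.

Ranking the bids: Dana €56.9 > Farrukh €54.9 > Emil €51.2 > Georgia €38.8.
Dana has the highest bid, so Dana wins.
The second-highest bid is €54.9, so that is what Dana pays.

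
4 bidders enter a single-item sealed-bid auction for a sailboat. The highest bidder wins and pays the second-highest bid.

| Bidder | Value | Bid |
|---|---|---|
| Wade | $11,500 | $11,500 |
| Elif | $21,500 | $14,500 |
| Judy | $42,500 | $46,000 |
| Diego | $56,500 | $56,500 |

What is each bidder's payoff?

Ordered from highest: Diego $56,500 > Judy $46,000 > Elif $14,500 > Wade $11,500.
Diego has the top bid and wins; the price is the second-highest bid, $46,000.
Diego's payoff = $56,500 − $46,000 = $10,500. All other bidders lose, so their payoff is 0.

Wade $0, Elif $0, Judy $0, Diego $10,500.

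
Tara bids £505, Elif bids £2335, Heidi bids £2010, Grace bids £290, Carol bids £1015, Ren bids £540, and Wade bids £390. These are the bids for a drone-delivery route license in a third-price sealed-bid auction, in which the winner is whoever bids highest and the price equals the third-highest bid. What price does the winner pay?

Ranking the bids: Elif £2335; Heidi £2010; Carol £1015; Ren £540; Tara £505; Wade £390; Grace £290.
Elif is the highest bidder, so Elif wins.
Under the third-price rule, the price is the third-highest bid: £1015.

£1015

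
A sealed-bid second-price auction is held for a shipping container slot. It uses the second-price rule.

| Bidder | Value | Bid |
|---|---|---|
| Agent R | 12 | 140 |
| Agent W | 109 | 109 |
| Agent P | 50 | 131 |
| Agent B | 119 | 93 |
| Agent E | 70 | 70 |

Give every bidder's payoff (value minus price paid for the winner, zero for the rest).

Payoffs: Agent R -119, Agent W 0, Agent P 0, Agent B 0, Agent E 0.

Ordered from highest: Agent R 140 > Agent P 131 > Agent W 109 > Agent B 93 > Agent E 70.
Agent R has the top bid and wins; the price is the second-highest bid, 131.
Agent R's payoff = 12 − 131 = -119. All other bidders lose, so their payoff is 0.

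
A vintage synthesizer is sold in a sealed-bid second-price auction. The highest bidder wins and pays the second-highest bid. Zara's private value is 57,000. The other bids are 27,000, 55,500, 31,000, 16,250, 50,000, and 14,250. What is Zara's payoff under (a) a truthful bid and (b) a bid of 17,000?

The highest competing bid is 55,500.
Bidding truthfully at 57,000: Zara has the top bid, wins, and pays the second-highest bid 55,500. Payoff = 57,000 − 55,500 = 1,500.
Bidding 17,000: the top bid is 55,500 (a rival), so Zara loses. Payoff = 0.
This is the dominant-strategy logic: truthful bidding weakly beats any alternative.

Truthful: 1,500; alternative: 0.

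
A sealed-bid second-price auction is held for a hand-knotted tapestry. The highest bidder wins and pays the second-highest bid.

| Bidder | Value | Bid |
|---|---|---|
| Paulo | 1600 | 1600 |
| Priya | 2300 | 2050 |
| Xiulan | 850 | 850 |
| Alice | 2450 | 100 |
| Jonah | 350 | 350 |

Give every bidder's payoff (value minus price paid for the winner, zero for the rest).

Ranking the bids: Priya 2050; Paulo 1600; Xiulan 850; Jonah 350; Alice 100.
Priya has the top bid and wins; the price is the second-highest bid, 1600.
Priya's payoff = 2300 − 1600 = 700. All other bidders lose, so their payoff is 0.

Paulo 0, Priya 700, Xiulan 0, Alice 0, Jonah 0.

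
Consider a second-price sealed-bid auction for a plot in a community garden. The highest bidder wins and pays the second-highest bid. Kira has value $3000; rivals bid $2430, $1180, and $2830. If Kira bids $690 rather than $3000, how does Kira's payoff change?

Payoff change: -$170.

The highest competing bid is $2830.
Bidding truthfully at $3000: Kira has the top bid, wins, and pays the second-highest bid $2830. Payoff = $3000 − $2830 = $170.
Bidding $690: the top bid is $2830 (a rival), so Kira loses. Payoff = $0.
Change = $0 − $170 = -$170.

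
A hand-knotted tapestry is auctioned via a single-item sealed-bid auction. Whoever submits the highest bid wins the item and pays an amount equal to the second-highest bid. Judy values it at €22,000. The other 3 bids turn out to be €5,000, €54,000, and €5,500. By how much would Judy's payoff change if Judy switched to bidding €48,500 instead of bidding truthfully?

The highest competing bid is €54,000.
Bidding truthfully at €22,000: the top bid is €54,000 (a rival), so Judy loses. Payoff = €0.
Bidding €48,500: the top bid is €54,000 (a rival), so Judy loses. Payoff = €0.
Change = €0 − €0 = €0.

Payoff change: €0.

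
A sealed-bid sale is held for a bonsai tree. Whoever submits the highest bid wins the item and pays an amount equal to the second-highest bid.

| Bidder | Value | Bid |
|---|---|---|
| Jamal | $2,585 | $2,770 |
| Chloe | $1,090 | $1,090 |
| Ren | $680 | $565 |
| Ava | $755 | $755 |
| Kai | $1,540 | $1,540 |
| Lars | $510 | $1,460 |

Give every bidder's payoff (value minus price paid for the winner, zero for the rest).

Bids in descending order: Jamal $2,770; Kai $1,540; Lars $1,460; Chloe $1,090; Ava $755; Ren $565.
Jamal has the top bid and wins; the price is the second-highest bid, $1,540.
Jamal's payoff = $2,585 − $1,540 = $1,045. All other bidders lose, so their payoff is 0.

Payoffs: Jamal $1,045, Chloe $0, Ren $0, Ava $0, Kai $0, Lars $0.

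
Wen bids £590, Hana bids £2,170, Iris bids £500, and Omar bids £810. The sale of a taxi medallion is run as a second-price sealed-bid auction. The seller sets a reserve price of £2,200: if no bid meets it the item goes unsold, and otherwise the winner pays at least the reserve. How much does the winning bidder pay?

unsold

Ordered from highest: Hana £2,170 > Omar £810 > Wen £590 > Iris £500.
The top bid £2,170 is below the reserve £2,200, so the item goes unsold and nothing is paid.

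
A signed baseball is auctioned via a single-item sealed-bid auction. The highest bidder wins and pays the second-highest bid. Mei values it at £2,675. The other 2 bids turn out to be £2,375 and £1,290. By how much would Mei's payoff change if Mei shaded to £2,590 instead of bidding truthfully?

The highest competing bid is £2,375.
Bidding truthfully at £2,675: Mei has the top bid, wins, and pays the second-highest bid £2,375. Payoff = £2,675 − £2,375 = £300.
Bidding £2,590: Mei has the top bid, wins, and pays the second-highest bid £2,375. Payoff = £2,675 − £2,375 = £300.
Change = £300 − £300 = £0.

£0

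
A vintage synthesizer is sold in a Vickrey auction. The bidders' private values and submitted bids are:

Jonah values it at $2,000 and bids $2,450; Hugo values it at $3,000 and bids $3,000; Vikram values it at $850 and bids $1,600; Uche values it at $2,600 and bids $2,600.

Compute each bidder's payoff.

Jonah $0, Hugo $400, Vikram $0, Uche $0.

Sorted high to low: Hugo $3,000 > Uche $2,600 > Jonah $2,450 > Vikram $1,600.
Hugo has the top bid and wins; the price is the second-highest bid, $2,600.
Hugo's payoff = $3,000 − $2,600 = $400. All other bidders lose, so their payoff is 0.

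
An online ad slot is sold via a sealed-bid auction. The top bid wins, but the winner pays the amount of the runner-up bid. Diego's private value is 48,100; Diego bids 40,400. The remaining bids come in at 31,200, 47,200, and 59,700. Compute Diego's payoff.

Highest competing bid: 59,700.
Diego's bid 40,400 is not the highest, so Diego loses, pays nothing, and earns zero payoff.

0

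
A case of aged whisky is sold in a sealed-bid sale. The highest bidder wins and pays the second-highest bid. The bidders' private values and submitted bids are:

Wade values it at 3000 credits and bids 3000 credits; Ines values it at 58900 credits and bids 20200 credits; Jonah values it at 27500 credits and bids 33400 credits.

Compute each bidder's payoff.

Ordered from highest: Jonah 33400 credits, then Ines 20200 credits, then Wade 3000 credits.
Jonah has the top bid and wins; the price is the second-highest bid, 20200 credits.
Jonah's payoff = 27500 credits − 20200 credits = 7300 credits. All other bidders lose, so their payoff is 0.

Payoffs: Wade 0 credits, Ines 0 credits, Jonah 7300 credits.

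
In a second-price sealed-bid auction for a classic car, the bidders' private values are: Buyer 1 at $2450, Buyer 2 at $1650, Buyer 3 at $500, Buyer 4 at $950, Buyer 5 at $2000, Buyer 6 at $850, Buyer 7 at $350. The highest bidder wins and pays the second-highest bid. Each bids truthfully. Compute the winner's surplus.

$450

Ranking the bids: Buyer 1 $2450, then Buyer 5 $2000, then Buyer 2 $1650, then Buyer 4 $950, then Buyer 6 $850, then Buyer 3 $500, then Buyer 7 $350.
Buyer 1 wins with the top bid and pays the second-highest, $2000.
Surplus = $2450 − $2000 = $450.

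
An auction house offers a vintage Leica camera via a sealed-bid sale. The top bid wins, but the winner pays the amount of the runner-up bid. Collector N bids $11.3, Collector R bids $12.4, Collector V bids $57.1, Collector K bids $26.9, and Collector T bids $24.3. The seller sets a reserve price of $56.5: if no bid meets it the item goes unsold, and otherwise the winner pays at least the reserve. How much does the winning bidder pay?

Ordered from highest: Collector V $57.1; Collector K $26.9; Collector T $24.3; Collector R $12.4; Collector N $11.3.
Collector V has the highest bid, so Collector V wins.
The second-highest bid is $26.9, but the reserve $56.5 is higher, so the price is the reserve.

Price paid: $56.5.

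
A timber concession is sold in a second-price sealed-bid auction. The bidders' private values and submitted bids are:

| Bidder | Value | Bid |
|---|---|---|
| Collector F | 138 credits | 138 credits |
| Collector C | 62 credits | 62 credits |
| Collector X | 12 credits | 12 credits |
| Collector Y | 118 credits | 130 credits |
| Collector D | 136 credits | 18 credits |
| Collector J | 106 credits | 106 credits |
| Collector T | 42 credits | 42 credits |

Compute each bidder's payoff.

Ordered from highest: Collector F 138 credits; Collector Y 130 credits; Collector J 106 credits; Collector C 62 credits; Collector T 42 credits; Collector D 18 credits; Collector X 12 credits.
Collector F has the top bid and wins; the price is the second-highest bid, 130 credits.
Collector F's payoff = 138 credits − 130 credits = 8 credits. All other bidders lose, so their payoff is 0.

Collector F 8 credits, Collector C 0 credits, Collector X 0 credits, Collector Y 0 credits, Collector D 0 credits, Collector J 0 credits, Collector T 0 credits.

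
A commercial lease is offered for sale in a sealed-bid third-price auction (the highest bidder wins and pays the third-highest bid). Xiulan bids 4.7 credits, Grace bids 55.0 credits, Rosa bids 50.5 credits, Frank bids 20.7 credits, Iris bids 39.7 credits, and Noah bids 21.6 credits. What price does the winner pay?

Ranking the bids: Grace 55.0 credits > Rosa 50.5 credits > Iris 39.7 credits > Noah 21.6 credits > Frank 20.7 credits > Xiulan 4.7 credits.
Grace is the highest bidder, so Grace wins.
Under the third-price rule, the price is the third-highest bid: 39.7 credits.

Price paid: 39.7 credits.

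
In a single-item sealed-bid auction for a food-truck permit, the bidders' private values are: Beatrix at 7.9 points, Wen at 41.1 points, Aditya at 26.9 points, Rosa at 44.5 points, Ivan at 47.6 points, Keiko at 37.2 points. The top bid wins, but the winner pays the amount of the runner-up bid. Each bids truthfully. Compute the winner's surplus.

Sorted high to low: Ivan 47.6 points > Rosa 44.5 points > Wen 41.1 points > Keiko 37.2 points > Aditya 26.9 points > Beatrix 7.9 points.
Ivan wins with the top bid and pays the second-highest, 44.5 points.
Surplus = 47.6 points − 44.5 points = 3.1 points.

Winner's surplus: 3.1 points.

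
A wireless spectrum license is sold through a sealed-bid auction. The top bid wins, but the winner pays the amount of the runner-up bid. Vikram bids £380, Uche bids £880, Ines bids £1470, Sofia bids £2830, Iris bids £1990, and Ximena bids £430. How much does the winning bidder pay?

Ranking the bids: Sofia £2830 > Iris £1990 > Ines £1470 > Uche £880 > Ximena £430 > Vikram £380.
Sofia has the highest bid, so Sofia wins.
The second-highest bid is £1990, so that is what Sofia pays.

The winner pays £1990.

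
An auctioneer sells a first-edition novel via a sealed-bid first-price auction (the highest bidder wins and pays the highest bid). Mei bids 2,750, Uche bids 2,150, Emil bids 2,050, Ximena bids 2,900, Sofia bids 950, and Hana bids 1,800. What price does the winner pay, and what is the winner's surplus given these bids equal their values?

Sorted high to low: Ximena 2,900, then Mei 2,750, then Uche 2,150, then Emil 2,050, then Hana 1,800, then Sofia 950.
Ximena is the highest bidder, so Ximena wins.
Under the first-price rule, the price is the highest bid: 2,900.
Surplus = 2,900 − 2,900 = 0.

The winner pays 2,900 for a surplus of 0.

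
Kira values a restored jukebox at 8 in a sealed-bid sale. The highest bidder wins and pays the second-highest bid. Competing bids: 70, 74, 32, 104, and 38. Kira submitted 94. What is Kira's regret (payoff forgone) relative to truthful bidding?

The highest competing bid is 104.
Bidding truthfully at 8: the top bid is 104 (a rival), so Kira loses. Payoff = 0.
Bidding 94: the top bid is 104 (a rival), so Kira loses. Payoff = 0.
Regret = truthful payoff − actual payoff = 0 − 0 = 0.
The bid only affects whether you win, not the price — here both bids land on the same side of the top rival bid, so the deviation is payoff-neutral.

Regret: 0.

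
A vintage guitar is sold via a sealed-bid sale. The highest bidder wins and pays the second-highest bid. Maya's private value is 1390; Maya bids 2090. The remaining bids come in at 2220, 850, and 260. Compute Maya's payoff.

Highest competing bid: 2220.
Maya's bid 2090 is not the highest, so Maya loses, pays nothing, and earns zero payoff.

Payoff = 0.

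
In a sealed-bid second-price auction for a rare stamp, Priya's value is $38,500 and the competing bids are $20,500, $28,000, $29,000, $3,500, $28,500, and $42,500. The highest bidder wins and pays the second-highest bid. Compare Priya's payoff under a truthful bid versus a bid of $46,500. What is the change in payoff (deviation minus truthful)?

The highest competing bid is $42,500.
Bidding truthfully at $38,500: the top bid is $42,500 (a rival), so Priya loses. Payoff = $0.
Bidding $46,500: Priya has the top bid, wins, and pays the second-highest bid $42,500. Payoff = $38,500 − $42,500 = -$4,000.
Change = -$4,000 − $0 = -$4,000.

-$4,000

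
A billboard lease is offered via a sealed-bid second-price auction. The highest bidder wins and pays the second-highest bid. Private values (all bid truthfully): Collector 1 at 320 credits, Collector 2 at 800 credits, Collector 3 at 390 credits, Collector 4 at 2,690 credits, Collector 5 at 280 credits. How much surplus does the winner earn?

Ordered from highest: Collector 4 2,690 credits; Collector 2 800 credits; Collector 3 390 credits; Collector 1 320 credits; Collector 5 280 credits.
Collector 4 wins with the top bid and pays the second-highest, 800 credits.
Surplus = 2,690 credits − 800 credits = 1,890 credits.

1,890 credits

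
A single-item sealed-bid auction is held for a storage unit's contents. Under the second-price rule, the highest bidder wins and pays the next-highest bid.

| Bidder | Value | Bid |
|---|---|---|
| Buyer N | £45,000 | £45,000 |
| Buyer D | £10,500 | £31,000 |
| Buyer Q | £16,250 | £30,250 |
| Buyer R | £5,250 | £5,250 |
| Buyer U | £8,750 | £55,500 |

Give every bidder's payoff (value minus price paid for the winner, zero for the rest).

Sorted high to low: Buyer U £55,500 > Buyer N £45,000 > Buyer D £31,000 > Buyer Q £30,250 > Buyer R £5,250.
Buyer U has the top bid and wins; the price is the second-highest bid, £45,000.
Buyer U's payoff = £8,750 − £45,000 = -£36,250. All other bidders lose, so their payoff is 0.

Buyer N £0, Buyer D £0, Buyer Q £0, Buyer R £0, Buyer U -£36,250.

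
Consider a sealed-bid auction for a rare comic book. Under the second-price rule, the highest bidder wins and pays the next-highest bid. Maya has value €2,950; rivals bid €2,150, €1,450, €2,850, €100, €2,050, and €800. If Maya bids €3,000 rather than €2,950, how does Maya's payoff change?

€0

The highest competing bid is €2,850.
Bidding truthfully at €2,950: Maya has the top bid, wins, and pays the second-highest bid €2,850. Payoff = €2,950 − €2,850 = €100.
Bidding €3,000: Maya has the top bid, wins, and pays the second-highest bid €2,850. Payoff = €2,950 − €2,850 = €100.
Change = €100 − €100 = €0.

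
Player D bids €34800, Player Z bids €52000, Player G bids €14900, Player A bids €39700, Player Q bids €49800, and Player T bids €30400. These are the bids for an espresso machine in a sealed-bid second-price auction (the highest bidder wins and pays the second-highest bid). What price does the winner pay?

The winner pays €49800.

Bids in descending order: Player Z €52000, then Player Q €49800, then Player A €39700, then Player D €34800, then Player T €30400, then Player G €14900.
Player Z is the highest bidder, so Player Z wins.
Under the second-price rule, the price is the second-highest bid: €49800.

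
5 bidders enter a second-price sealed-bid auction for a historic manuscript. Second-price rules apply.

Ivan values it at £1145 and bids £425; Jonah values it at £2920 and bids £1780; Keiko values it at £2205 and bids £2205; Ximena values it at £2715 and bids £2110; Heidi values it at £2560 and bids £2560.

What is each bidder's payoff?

Ranking the bids: Heidi £2560 > Keiko £2205 > Ximena £2110 > Jonah £1780 > Ivan £425.
Heidi has the top bid and wins; the price is the second-highest bid, £2205.
Heidi's payoff = £2560 − £2205 = £355. All other bidders lose, so their payoff is 0.

Payoffs: Ivan £0, Jonah £0, Keiko £0, Ximena £0, Heidi £355.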